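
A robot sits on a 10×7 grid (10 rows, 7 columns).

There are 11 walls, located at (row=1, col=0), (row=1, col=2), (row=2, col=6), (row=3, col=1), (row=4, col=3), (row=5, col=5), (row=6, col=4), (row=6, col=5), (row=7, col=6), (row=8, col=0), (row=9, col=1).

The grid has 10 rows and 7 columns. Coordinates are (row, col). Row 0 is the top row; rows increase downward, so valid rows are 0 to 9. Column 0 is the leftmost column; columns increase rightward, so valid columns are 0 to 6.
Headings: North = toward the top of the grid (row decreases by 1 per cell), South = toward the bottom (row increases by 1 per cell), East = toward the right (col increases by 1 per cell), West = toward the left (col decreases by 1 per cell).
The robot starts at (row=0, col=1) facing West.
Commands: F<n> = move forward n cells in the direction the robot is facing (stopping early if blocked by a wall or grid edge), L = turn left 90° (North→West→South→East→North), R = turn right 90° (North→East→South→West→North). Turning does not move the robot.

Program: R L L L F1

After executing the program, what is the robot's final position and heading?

Start: (row=0, col=1), facing West
  R: turn right, now facing North
  L: turn left, now facing West
  L: turn left, now facing South
  L: turn left, now facing East
  F1: move forward 1, now at (row=0, col=2)
Final: (row=0, col=2), facing East

Answer: Final position: (row=0, col=2), facing East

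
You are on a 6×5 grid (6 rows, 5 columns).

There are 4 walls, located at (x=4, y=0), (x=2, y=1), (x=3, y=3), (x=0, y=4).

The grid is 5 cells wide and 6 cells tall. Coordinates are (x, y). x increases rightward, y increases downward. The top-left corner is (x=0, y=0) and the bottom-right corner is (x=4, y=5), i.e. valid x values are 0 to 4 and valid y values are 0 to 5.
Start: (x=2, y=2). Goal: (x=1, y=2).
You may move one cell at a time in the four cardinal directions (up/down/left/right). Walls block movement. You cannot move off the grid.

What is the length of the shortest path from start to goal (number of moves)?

Answer: Shortest path length: 1

Derivation:
BFS from (x=2, y=2) until reaching (x=1, y=2):
  Distance 0: (x=2, y=2)
  Distance 1: (x=1, y=2), (x=3, y=2), (x=2, y=3)  <- goal reached here
One shortest path (1 moves): (x=2, y=2) -> (x=1, y=2)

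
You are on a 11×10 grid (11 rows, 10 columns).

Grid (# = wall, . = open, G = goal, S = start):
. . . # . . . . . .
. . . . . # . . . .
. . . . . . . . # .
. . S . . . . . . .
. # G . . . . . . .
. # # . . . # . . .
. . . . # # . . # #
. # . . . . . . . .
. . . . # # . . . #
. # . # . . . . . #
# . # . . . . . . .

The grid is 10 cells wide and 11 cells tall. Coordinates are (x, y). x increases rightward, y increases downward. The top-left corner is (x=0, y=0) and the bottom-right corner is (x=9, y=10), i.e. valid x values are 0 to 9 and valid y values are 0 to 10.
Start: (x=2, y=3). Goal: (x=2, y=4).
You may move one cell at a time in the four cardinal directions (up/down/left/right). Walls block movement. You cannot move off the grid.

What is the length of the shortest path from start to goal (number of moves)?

Answer: Shortest path length: 1

Derivation:
BFS from (x=2, y=3) until reaching (x=2, y=4):
  Distance 0: (x=2, y=3)
  Distance 1: (x=2, y=2), (x=1, y=3), (x=3, y=3), (x=2, y=4)  <- goal reached here
One shortest path (1 moves): (x=2, y=3) -> (x=2, y=4)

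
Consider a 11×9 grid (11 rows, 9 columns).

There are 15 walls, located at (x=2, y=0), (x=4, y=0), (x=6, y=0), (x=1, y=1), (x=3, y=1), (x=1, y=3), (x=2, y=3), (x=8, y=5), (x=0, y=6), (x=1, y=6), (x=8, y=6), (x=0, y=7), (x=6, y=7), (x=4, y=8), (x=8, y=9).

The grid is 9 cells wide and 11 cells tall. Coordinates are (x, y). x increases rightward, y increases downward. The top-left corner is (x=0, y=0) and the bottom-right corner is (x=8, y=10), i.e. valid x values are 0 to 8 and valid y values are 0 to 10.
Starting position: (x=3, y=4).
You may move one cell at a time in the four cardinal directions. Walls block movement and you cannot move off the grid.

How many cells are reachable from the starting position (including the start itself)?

BFS flood-fill from (x=3, y=4):
  Distance 0: (x=3, y=4)
  Distance 1: (x=3, y=3), (x=2, y=4), (x=4, y=4), (x=3, y=5)
  Distance 2: (x=3, y=2), (x=4, y=3), (x=1, y=4), (x=5, y=4), (x=2, y=5), (x=4, y=5), (x=3, y=6)
  Distance 3: (x=2, y=2), (x=4, y=2), (x=5, y=3), (x=0, y=4), (x=6, y=4), (x=1, y=5), (x=5, y=5), (x=2, y=6), (x=4, y=6), (x=3, y=7)
  Distance 4: (x=2, y=1), (x=4, y=1), (x=1, y=2), (x=5, y=2), (x=0, y=3), (x=6, y=3), (x=7, y=4), (x=0, y=5), (x=6, y=5), (x=5, y=6), (x=2, y=7), (x=4, y=7), (x=3, y=8)
  Distance 5: (x=5, y=1), (x=0, y=2), (x=6, y=2), (x=7, y=3), (x=8, y=4), (x=7, y=5), (x=6, y=6), (x=1, y=7), (x=5, y=7), (x=2, y=8), (x=3, y=9)
  Distance 6: (x=5, y=0), (x=0, y=1), (x=6, y=1), (x=7, y=2), (x=8, y=3), (x=7, y=6), (x=1, y=8), (x=5, y=8), (x=2, y=9), (x=4, y=9), (x=3, y=10)
  Distance 7: (x=0, y=0), (x=7, y=1), (x=8, y=2), (x=7, y=7), (x=0, y=8), (x=6, y=8), (x=1, y=9), (x=5, y=9), (x=2, y=10), (x=4, y=10)
  Distance 8: (x=1, y=0), (x=7, y=0), (x=8, y=1), (x=8, y=7), (x=7, y=8), (x=0, y=9), (x=6, y=9), (x=1, y=10), (x=5, y=10)
  Distance 9: (x=8, y=0), (x=8, y=8), (x=7, y=9), (x=0, y=10), (x=6, y=10)
  Distance 10: (x=7, y=10)
  Distance 11: (x=8, y=10)
Total reachable: 83 (grid has 84 open cells total)

Answer: Reachable cells: 83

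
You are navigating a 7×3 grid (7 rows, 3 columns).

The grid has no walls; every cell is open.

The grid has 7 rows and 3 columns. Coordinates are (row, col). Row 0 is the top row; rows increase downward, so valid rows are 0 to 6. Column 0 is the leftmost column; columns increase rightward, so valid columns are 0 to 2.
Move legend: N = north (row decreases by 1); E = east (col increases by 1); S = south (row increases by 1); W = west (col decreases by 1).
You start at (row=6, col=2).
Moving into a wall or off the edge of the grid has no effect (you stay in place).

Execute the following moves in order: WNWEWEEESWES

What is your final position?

Answer: Final position: (row=6, col=2)

Derivation:
Start: (row=6, col=2)
  W (west): (row=6, col=2) -> (row=6, col=1)
  N (north): (row=6, col=1) -> (row=5, col=1)
  W (west): (row=5, col=1) -> (row=5, col=0)
  E (east): (row=5, col=0) -> (row=5, col=1)
  W (west): (row=5, col=1) -> (row=5, col=0)
  E (east): (row=5, col=0) -> (row=5, col=1)
  E (east): (row=5, col=1) -> (row=5, col=2)
  E (east): blocked, stay at (row=5, col=2)
  S (south): (row=5, col=2) -> (row=6, col=2)
  W (west): (row=6, col=2) -> (row=6, col=1)
  E (east): (row=6, col=1) -> (row=6, col=2)
  S (south): blocked, stay at (row=6, col=2)
Final: (row=6, col=2)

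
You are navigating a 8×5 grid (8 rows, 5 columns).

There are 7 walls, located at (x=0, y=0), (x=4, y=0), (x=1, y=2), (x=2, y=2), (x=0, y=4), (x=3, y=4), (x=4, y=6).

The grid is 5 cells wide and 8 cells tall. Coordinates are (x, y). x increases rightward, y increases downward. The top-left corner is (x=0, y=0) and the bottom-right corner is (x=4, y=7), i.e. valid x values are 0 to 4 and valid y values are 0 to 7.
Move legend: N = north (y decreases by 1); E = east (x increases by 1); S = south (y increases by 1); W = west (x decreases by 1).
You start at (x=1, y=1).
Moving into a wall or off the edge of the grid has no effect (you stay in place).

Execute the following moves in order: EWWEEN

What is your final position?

Start: (x=1, y=1)
  E (east): (x=1, y=1) -> (x=2, y=1)
  W (west): (x=2, y=1) -> (x=1, y=1)
  W (west): (x=1, y=1) -> (x=0, y=1)
  E (east): (x=0, y=1) -> (x=1, y=1)
  E (east): (x=1, y=1) -> (x=2, y=1)
  N (north): (x=2, y=1) -> (x=2, y=0)
Final: (x=2, y=0)

Answer: Final position: (x=2, y=0)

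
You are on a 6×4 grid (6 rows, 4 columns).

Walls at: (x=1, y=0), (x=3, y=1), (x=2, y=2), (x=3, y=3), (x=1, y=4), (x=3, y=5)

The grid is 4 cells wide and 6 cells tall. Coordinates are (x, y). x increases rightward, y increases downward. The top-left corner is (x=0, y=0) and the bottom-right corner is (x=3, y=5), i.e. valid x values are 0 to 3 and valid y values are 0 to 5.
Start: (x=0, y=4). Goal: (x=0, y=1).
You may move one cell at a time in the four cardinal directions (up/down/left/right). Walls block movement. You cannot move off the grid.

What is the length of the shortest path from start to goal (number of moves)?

BFS from (x=0, y=4) until reaching (x=0, y=1):
  Distance 0: (x=0, y=4)
  Distance 1: (x=0, y=3), (x=0, y=5)
  Distance 2: (x=0, y=2), (x=1, y=3), (x=1, y=5)
  Distance 3: (x=0, y=1), (x=1, y=2), (x=2, y=3), (x=2, y=5)  <- goal reached here
One shortest path (3 moves): (x=0, y=4) -> (x=0, y=3) -> (x=0, y=2) -> (x=0, y=1)

Answer: Shortest path length: 3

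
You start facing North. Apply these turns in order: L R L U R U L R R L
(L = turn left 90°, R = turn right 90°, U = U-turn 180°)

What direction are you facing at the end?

Start: North
  L (left (90° counter-clockwise)) -> West
  R (right (90° clockwise)) -> North
  L (left (90° counter-clockwise)) -> West
  U (U-turn (180°)) -> East
  R (right (90° clockwise)) -> South
  U (U-turn (180°)) -> North
  L (left (90° counter-clockwise)) -> West
  R (right (90° clockwise)) -> North
  R (right (90° clockwise)) -> East
  L (left (90° counter-clockwise)) -> North
Final: North

Answer: Final heading: North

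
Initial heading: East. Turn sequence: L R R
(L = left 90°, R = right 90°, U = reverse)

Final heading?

Start: East
  L (left (90° counter-clockwise)) -> North
  R (right (90° clockwise)) -> East
  R (right (90° clockwise)) -> South
Final: South

Answer: Final heading: South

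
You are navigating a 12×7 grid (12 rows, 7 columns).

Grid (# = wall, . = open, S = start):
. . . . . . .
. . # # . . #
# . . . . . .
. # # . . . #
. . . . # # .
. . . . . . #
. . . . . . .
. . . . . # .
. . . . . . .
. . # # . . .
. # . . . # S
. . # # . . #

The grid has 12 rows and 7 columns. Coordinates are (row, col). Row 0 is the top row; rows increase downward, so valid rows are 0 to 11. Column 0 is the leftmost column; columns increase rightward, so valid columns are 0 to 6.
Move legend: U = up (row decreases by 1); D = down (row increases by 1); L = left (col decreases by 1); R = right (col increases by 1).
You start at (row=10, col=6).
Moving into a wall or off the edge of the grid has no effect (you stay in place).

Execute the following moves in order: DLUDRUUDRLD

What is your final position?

Answer: Final position: (row=9, col=5)

Derivation:
Start: (row=10, col=6)
  D (down): blocked, stay at (row=10, col=6)
  L (left): blocked, stay at (row=10, col=6)
  U (up): (row=10, col=6) -> (row=9, col=6)
  D (down): (row=9, col=6) -> (row=10, col=6)
  R (right): blocked, stay at (row=10, col=6)
  U (up): (row=10, col=6) -> (row=9, col=6)
  U (up): (row=9, col=6) -> (row=8, col=6)
  D (down): (row=8, col=6) -> (row=9, col=6)
  R (right): blocked, stay at (row=9, col=6)
  L (left): (row=9, col=6) -> (row=9, col=5)
  D (down): blocked, stay at (row=9, col=5)
Final: (row=9, col=5)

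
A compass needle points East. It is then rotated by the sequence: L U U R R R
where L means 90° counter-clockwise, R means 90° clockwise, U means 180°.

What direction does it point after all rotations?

Answer: Final heading: West

Derivation:
Start: East
  L (left (90° counter-clockwise)) -> North
  U (U-turn (180°)) -> South
  U (U-turn (180°)) -> North
  R (right (90° clockwise)) -> East
  R (right (90° clockwise)) -> South
  R (right (90° clockwise)) -> West
Final: West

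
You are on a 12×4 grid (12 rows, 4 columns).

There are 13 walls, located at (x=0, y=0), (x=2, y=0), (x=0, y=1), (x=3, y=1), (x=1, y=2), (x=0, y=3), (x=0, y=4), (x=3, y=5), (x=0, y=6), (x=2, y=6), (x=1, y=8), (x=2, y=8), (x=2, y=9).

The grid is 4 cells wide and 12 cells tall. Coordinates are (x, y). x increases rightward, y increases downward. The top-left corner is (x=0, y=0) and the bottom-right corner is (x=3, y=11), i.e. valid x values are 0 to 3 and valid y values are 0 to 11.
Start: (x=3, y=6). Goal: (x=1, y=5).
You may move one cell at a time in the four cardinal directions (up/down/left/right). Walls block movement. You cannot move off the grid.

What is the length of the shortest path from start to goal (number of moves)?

Answer: Shortest path length: 5

Derivation:
BFS from (x=3, y=6) until reaching (x=1, y=5):
  Distance 0: (x=3, y=6)
  Distance 1: (x=3, y=7)
  Distance 2: (x=2, y=7), (x=3, y=8)
  Distance 3: (x=1, y=7), (x=3, y=9)
  Distance 4: (x=1, y=6), (x=0, y=7), (x=3, y=10)
  Distance 5: (x=1, y=5), (x=0, y=8), (x=2, y=10), (x=3, y=11)  <- goal reached here
One shortest path (5 moves): (x=3, y=6) -> (x=3, y=7) -> (x=2, y=7) -> (x=1, y=7) -> (x=1, y=6) -> (x=1, y=5)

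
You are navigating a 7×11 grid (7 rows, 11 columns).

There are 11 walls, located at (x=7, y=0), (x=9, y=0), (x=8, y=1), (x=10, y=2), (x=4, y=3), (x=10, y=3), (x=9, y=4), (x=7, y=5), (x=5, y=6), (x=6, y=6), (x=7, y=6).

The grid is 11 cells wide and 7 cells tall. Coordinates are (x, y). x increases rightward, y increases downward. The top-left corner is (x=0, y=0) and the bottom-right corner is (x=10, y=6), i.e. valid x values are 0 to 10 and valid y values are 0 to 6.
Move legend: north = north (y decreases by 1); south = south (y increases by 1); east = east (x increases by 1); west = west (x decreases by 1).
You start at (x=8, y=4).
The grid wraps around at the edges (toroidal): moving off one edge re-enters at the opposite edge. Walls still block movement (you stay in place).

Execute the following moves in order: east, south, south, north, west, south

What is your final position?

Start: (x=8, y=4)
  east (east): blocked, stay at (x=8, y=4)
  south (south): (x=8, y=4) -> (x=8, y=5)
  south (south): (x=8, y=5) -> (x=8, y=6)
  north (north): (x=8, y=6) -> (x=8, y=5)
  west (west): blocked, stay at (x=8, y=5)
  south (south): (x=8, y=5) -> (x=8, y=6)
Final: (x=8, y=6)

Answer: Final position: (x=8, y=6)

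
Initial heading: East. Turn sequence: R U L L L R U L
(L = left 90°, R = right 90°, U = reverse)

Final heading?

Answer: Final heading: West

Derivation:
Start: East
  R (right (90° clockwise)) -> South
  U (U-turn (180°)) -> North
  L (left (90° counter-clockwise)) -> West
  L (left (90° counter-clockwise)) -> South
  L (left (90° counter-clockwise)) -> East
  R (right (90° clockwise)) -> South
  U (U-turn (180°)) -> North
  L (left (90° counter-clockwise)) -> West
Final: West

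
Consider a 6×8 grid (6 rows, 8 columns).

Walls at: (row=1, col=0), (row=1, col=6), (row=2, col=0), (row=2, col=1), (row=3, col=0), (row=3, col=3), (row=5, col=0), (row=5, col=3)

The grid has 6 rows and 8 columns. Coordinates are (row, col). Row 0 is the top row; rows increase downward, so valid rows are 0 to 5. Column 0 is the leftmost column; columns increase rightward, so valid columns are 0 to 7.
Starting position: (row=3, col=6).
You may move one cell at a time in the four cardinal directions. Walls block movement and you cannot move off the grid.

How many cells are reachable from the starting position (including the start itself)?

Answer: Reachable cells: 40

Derivation:
BFS flood-fill from (row=3, col=6):
  Distance 0: (row=3, col=6)
  Distance 1: (row=2, col=6), (row=3, col=5), (row=3, col=7), (row=4, col=6)
  Distance 2: (row=2, col=5), (row=2, col=7), (row=3, col=4), (row=4, col=5), (row=4, col=7), (row=5, col=6)
  Distance 3: (row=1, col=5), (row=1, col=7), (row=2, col=4), (row=4, col=4), (row=5, col=5), (row=5, col=7)
  Distance 4: (row=0, col=5), (row=0, col=7), (row=1, col=4), (row=2, col=3), (row=4, col=3), (row=5, col=4)
  Distance 5: (row=0, col=4), (row=0, col=6), (row=1, col=3), (row=2, col=2), (row=4, col=2)
  Distance 6: (row=0, col=3), (row=1, col=2), (row=3, col=2), (row=4, col=1), (row=5, col=2)
  Distance 7: (row=0, col=2), (row=1, col=1), (row=3, col=1), (row=4, col=0), (row=5, col=1)
  Distance 8: (row=0, col=1)
  Distance 9: (row=0, col=0)
Total reachable: 40 (grid has 40 open cells total)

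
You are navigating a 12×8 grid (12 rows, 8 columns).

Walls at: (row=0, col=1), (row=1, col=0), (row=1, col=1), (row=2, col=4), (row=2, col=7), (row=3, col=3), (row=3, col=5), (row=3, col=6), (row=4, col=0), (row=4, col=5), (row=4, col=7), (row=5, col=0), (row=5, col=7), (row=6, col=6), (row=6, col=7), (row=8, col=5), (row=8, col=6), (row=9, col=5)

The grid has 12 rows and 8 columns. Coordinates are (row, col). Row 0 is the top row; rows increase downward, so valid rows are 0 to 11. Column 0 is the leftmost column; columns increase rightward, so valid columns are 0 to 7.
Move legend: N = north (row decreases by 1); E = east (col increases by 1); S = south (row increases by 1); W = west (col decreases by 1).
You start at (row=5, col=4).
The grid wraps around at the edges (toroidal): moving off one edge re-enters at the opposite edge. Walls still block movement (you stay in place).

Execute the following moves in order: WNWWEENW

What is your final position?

Start: (row=5, col=4)
  W (west): (row=5, col=4) -> (row=5, col=3)
  N (north): (row=5, col=3) -> (row=4, col=3)
  W (west): (row=4, col=3) -> (row=4, col=2)
  W (west): (row=4, col=2) -> (row=4, col=1)
  E (east): (row=4, col=1) -> (row=4, col=2)
  E (east): (row=4, col=2) -> (row=4, col=3)
  N (north): blocked, stay at (row=4, col=3)
  W (west): (row=4, col=3) -> (row=4, col=2)
Final: (row=4, col=2)

Answer: Final position: (row=4, col=2)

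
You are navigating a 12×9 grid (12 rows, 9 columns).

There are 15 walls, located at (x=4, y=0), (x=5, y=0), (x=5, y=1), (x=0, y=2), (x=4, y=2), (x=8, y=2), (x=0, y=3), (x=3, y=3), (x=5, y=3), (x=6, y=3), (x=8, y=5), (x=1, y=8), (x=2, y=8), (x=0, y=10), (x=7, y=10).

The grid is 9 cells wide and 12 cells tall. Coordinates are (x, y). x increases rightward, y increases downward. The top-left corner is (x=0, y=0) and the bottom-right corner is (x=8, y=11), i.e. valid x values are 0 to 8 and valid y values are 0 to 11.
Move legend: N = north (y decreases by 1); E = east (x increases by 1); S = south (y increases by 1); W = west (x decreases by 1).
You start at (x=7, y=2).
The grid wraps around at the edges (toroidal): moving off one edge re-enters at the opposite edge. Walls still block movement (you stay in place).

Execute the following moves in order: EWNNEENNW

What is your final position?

Start: (x=7, y=2)
  E (east): blocked, stay at (x=7, y=2)
  W (west): (x=7, y=2) -> (x=6, y=2)
  N (north): (x=6, y=2) -> (x=6, y=1)
  N (north): (x=6, y=1) -> (x=6, y=0)
  E (east): (x=6, y=0) -> (x=7, y=0)
  E (east): (x=7, y=0) -> (x=8, y=0)
  N (north): (x=8, y=0) -> (x=8, y=11)
  N (north): (x=8, y=11) -> (x=8, y=10)
  W (west): blocked, stay at (x=8, y=10)
Final: (x=8, y=10)

Answer: Final position: (x=8, y=10)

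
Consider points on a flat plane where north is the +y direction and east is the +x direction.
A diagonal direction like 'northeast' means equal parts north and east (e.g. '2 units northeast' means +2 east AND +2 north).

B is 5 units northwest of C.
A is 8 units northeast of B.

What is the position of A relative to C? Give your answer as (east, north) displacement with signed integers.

Answer: A is at (east=3, north=13) relative to C.

Derivation:
Place C at the origin (east=0, north=0).
  B is 5 units northwest of C: delta (east=-5, north=+5); B at (east=-5, north=5).
  A is 8 units northeast of B: delta (east=+8, north=+8); A at (east=3, north=13).
Therefore A relative to C: (east=3, north=13).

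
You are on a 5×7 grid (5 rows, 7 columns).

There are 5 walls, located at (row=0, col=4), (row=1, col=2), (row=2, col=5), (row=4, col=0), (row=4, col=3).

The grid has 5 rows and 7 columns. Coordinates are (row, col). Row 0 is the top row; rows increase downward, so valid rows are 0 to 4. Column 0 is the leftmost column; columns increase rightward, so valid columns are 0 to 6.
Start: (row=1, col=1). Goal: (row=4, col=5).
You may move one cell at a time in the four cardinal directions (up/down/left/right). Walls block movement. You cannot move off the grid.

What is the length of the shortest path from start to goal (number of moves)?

Answer: Shortest path length: 7

Derivation:
BFS from (row=1, col=1) until reaching (row=4, col=5):
  Distance 0: (row=1, col=1)
  Distance 1: (row=0, col=1), (row=1, col=0), (row=2, col=1)
  Distance 2: (row=0, col=0), (row=0, col=2), (row=2, col=0), (row=2, col=2), (row=3, col=1)
  Distance 3: (row=0, col=3), (row=2, col=3), (row=3, col=0), (row=3, col=2), (row=4, col=1)
  Distance 4: (row=1, col=3), (row=2, col=4), (row=3, col=3), (row=4, col=2)
  Distance 5: (row=1, col=4), (row=3, col=4)
  Distance 6: (row=1, col=5), (row=3, col=5), (row=4, col=4)
  Distance 7: (row=0, col=5), (row=1, col=6), (row=3, col=6), (row=4, col=5)  <- goal reached here
One shortest path (7 moves): (row=1, col=1) -> (row=2, col=1) -> (row=2, col=2) -> (row=2, col=3) -> (row=2, col=4) -> (row=3, col=4) -> (row=3, col=5) -> (row=4, col=5)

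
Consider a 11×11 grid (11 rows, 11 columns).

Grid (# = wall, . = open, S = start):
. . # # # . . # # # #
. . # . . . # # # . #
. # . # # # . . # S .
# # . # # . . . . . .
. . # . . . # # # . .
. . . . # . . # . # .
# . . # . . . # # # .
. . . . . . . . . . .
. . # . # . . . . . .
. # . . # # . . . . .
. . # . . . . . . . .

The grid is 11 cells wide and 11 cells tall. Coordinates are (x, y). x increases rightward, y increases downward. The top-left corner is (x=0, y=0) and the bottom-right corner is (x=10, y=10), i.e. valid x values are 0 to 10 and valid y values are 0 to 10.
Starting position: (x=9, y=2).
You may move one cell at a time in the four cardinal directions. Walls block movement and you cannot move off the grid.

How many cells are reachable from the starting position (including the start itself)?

Answer: Reachable cells: 69

Derivation:
BFS flood-fill from (x=9, y=2):
  Distance 0: (x=9, y=2)
  Distance 1: (x=9, y=1), (x=10, y=2), (x=9, y=3)
  Distance 2: (x=8, y=3), (x=10, y=3), (x=9, y=4)
  Distance 3: (x=7, y=3), (x=10, y=4)
  Distance 4: (x=7, y=2), (x=6, y=3), (x=10, y=5)
  Distance 5: (x=6, y=2), (x=5, y=3), (x=10, y=6)
  Distance 6: (x=5, y=4), (x=10, y=7)
  Distance 7: (x=4, y=4), (x=5, y=5), (x=9, y=7), (x=10, y=8)
  Distance 8: (x=3, y=4), (x=6, y=5), (x=5, y=6), (x=8, y=7), (x=9, y=8), (x=10, y=9)
  Distance 9: (x=3, y=5), (x=4, y=6), (x=6, y=6), (x=5, y=7), (x=7, y=7), (x=8, y=8), (x=9, y=9), (x=10, y=10)
  Distance 10: (x=2, y=5), (x=4, y=7), (x=6, y=7), (x=5, y=8), (x=7, y=8), (x=8, y=9), (x=9, y=10)
  Distance 11: (x=1, y=5), (x=2, y=6), (x=3, y=7), (x=6, y=8), (x=7, y=9), (x=8, y=10)
  Distance 12: (x=1, y=4), (x=0, y=5), (x=1, y=6), (x=2, y=7), (x=3, y=8), (x=6, y=9), (x=7, y=10)
  Distance 13: (x=0, y=4), (x=1, y=7), (x=3, y=9), (x=6, y=10)
  Distance 14: (x=0, y=7), (x=1, y=8), (x=2, y=9), (x=3, y=10), (x=5, y=10)
  Distance 15: (x=0, y=8), (x=4, y=10)
  Distance 16: (x=0, y=9)
  Distance 17: (x=0, y=10)
  Distance 18: (x=1, y=10)
Total reachable: 69 (grid has 82 open cells total)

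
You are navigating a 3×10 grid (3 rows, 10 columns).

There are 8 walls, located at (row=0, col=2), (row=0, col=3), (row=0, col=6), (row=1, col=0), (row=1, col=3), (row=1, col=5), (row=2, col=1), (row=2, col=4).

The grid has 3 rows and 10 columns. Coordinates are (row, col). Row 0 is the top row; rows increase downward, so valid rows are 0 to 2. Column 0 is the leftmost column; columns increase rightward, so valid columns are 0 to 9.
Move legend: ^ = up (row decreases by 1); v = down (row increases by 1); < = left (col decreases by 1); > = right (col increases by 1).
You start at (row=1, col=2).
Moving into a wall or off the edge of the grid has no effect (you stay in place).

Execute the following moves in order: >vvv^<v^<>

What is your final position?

Answer: Final position: (row=0, col=1)

Derivation:
Start: (row=1, col=2)
  > (right): blocked, stay at (row=1, col=2)
  v (down): (row=1, col=2) -> (row=2, col=2)
  v (down): blocked, stay at (row=2, col=2)
  v (down): blocked, stay at (row=2, col=2)
  ^ (up): (row=2, col=2) -> (row=1, col=2)
  < (left): (row=1, col=2) -> (row=1, col=1)
  v (down): blocked, stay at (row=1, col=1)
  ^ (up): (row=1, col=1) -> (row=0, col=1)
  < (left): (row=0, col=1) -> (row=0, col=0)
  > (right): (row=0, col=0) -> (row=0, col=1)
Final: (row=0, col=1)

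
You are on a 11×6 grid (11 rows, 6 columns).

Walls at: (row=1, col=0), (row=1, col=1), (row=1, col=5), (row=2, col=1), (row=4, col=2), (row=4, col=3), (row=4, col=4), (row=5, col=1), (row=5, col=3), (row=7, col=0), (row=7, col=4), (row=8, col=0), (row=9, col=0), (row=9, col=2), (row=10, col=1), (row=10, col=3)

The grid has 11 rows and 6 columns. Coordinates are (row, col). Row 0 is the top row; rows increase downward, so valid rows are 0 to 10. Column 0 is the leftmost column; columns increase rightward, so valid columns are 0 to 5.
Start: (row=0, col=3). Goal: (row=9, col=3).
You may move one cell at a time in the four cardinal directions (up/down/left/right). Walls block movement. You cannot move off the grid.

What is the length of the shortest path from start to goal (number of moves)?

BFS from (row=0, col=3) until reaching (row=9, col=3):
  Distance 0: (row=0, col=3)
  Distance 1: (row=0, col=2), (row=0, col=4), (row=1, col=3)
  Distance 2: (row=0, col=1), (row=0, col=5), (row=1, col=2), (row=1, col=4), (row=2, col=3)
  Distance 3: (row=0, col=0), (row=2, col=2), (row=2, col=4), (row=3, col=3)
  Distance 4: (row=2, col=5), (row=3, col=2), (row=3, col=4)
  Distance 5: (row=3, col=1), (row=3, col=5)
  Distance 6: (row=3, col=0), (row=4, col=1), (row=4, col=5)
  Distance 7: (row=2, col=0), (row=4, col=0), (row=5, col=5)
  Distance 8: (row=5, col=0), (row=5, col=4), (row=6, col=5)
  Distance 9: (row=6, col=0), (row=6, col=4), (row=7, col=5)
  Distance 10: (row=6, col=1), (row=6, col=3), (row=8, col=5)
  Distance 11: (row=6, col=2), (row=7, col=1), (row=7, col=3), (row=8, col=4), (row=9, col=5)
  Distance 12: (row=5, col=2), (row=7, col=2), (row=8, col=1), (row=8, col=3), (row=9, col=4), (row=10, col=5)
  Distance 13: (row=8, col=2), (row=9, col=1), (row=9, col=3), (row=10, col=4)  <- goal reached here
One shortest path (13 moves): (row=0, col=3) -> (row=0, col=4) -> (row=1, col=4) -> (row=2, col=4) -> (row=2, col=5) -> (row=3, col=5) -> (row=4, col=5) -> (row=5, col=5) -> (row=5, col=4) -> (row=6, col=4) -> (row=6, col=3) -> (row=7, col=3) -> (row=8, col=3) -> (row=9, col=3)

Answer: Shortest path length: 13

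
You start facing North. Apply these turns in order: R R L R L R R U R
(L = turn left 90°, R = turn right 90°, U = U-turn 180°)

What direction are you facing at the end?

Answer: Final heading: South

Derivation:
Start: North
  R (right (90° clockwise)) -> East
  R (right (90° clockwise)) -> South
  L (left (90° counter-clockwise)) -> East
  R (right (90° clockwise)) -> South
  L (left (90° counter-clockwise)) -> East
  R (right (90° clockwise)) -> South
  R (right (90° clockwise)) -> West
  U (U-turn (180°)) -> East
  R (right (90° clockwise)) -> South
Final: South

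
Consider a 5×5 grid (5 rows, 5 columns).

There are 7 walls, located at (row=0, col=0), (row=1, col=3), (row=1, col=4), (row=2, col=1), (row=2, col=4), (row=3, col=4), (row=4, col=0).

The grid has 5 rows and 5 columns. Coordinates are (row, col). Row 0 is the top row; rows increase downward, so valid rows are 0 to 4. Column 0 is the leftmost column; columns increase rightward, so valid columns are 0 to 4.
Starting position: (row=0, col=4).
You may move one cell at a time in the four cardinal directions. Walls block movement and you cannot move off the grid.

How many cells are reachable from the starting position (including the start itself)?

BFS flood-fill from (row=0, col=4):
  Distance 0: (row=0, col=4)
  Distance 1: (row=0, col=3)
  Distance 2: (row=0, col=2)
  Distance 3: (row=0, col=1), (row=1, col=2)
  Distance 4: (row=1, col=1), (row=2, col=2)
  Distance 5: (row=1, col=0), (row=2, col=3), (row=3, col=2)
  Distance 6: (row=2, col=0), (row=3, col=1), (row=3, col=3), (row=4, col=2)
  Distance 7: (row=3, col=0), (row=4, col=1), (row=4, col=3)
  Distance 8: (row=4, col=4)
Total reachable: 18 (grid has 18 open cells total)

Answer: Reachable cells: 18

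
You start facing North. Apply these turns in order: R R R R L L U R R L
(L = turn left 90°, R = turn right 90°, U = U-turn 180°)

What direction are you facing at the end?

Start: North
  R (right (90° clockwise)) -> East
  R (right (90° clockwise)) -> South
  R (right (90° clockwise)) -> West
  R (right (90° clockwise)) -> North
  L (left (90° counter-clockwise)) -> West
  L (left (90° counter-clockwise)) -> South
  U (U-turn (180°)) -> North
  R (right (90° clockwise)) -> East
  R (right (90° clockwise)) -> South
  L (left (90° counter-clockwise)) -> East
Final: East

Answer: Final heading: East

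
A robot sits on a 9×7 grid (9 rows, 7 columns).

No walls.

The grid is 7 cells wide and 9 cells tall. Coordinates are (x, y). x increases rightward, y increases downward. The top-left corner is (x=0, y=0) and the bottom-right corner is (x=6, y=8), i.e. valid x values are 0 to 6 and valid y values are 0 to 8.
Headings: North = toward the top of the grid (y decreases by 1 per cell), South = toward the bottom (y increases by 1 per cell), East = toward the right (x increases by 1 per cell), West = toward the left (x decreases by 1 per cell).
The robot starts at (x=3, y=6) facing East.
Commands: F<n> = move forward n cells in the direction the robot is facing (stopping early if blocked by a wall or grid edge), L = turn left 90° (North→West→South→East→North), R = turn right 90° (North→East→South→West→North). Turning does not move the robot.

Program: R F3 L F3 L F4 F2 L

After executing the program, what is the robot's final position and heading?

Answer: Final position: (x=6, y=2), facing West

Derivation:
Start: (x=3, y=6), facing East
  R: turn right, now facing South
  F3: move forward 2/3 (blocked), now at (x=3, y=8)
  L: turn left, now facing East
  F3: move forward 3, now at (x=6, y=8)
  L: turn left, now facing North
  F4: move forward 4, now at (x=6, y=4)
  F2: move forward 2, now at (x=6, y=2)
  L: turn left, now facing West
Final: (x=6, y=2), facing West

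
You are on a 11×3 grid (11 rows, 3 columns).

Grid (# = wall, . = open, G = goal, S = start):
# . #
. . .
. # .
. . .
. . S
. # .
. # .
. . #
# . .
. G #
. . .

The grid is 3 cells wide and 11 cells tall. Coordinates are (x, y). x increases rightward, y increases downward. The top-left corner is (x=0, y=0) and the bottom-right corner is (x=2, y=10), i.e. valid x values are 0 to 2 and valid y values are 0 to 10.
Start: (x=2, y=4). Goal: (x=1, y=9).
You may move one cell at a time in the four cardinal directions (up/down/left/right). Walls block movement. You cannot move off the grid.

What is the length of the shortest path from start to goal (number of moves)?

Answer: Shortest path length: 8

Derivation:
BFS from (x=2, y=4) until reaching (x=1, y=9):
  Distance 0: (x=2, y=4)
  Distance 1: (x=2, y=3), (x=1, y=4), (x=2, y=5)
  Distance 2: (x=2, y=2), (x=1, y=3), (x=0, y=4), (x=2, y=6)
  Distance 3: (x=2, y=1), (x=0, y=3), (x=0, y=5)
  Distance 4: (x=1, y=1), (x=0, y=2), (x=0, y=6)
  Distance 5: (x=1, y=0), (x=0, y=1), (x=0, y=7)
  Distance 6: (x=1, y=7)
  Distance 7: (x=1, y=8)
  Distance 8: (x=2, y=8), (x=1, y=9)  <- goal reached here
One shortest path (8 moves): (x=2, y=4) -> (x=1, y=4) -> (x=0, y=4) -> (x=0, y=5) -> (x=0, y=6) -> (x=0, y=7) -> (x=1, y=7) -> (x=1, y=8) -> (x=1, y=9)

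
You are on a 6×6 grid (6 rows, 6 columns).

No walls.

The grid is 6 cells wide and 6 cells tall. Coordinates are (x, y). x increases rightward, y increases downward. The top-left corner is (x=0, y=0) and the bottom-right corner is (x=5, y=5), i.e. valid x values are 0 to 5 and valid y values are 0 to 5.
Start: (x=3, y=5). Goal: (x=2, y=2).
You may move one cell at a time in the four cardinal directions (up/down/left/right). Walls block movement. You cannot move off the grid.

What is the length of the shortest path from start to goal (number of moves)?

Answer: Shortest path length: 4

Derivation:
BFS from (x=3, y=5) until reaching (x=2, y=2):
  Distance 0: (x=3, y=5)
  Distance 1: (x=3, y=4), (x=2, y=5), (x=4, y=5)
  Distance 2: (x=3, y=3), (x=2, y=4), (x=4, y=4), (x=1, y=5), (x=5, y=5)
  Distance 3: (x=3, y=2), (x=2, y=3), (x=4, y=3), (x=1, y=4), (x=5, y=4), (x=0, y=5)
  Distance 4: (x=3, y=1), (x=2, y=2), (x=4, y=2), (x=1, y=3), (x=5, y=3), (x=0, y=4)  <- goal reached here
One shortest path (4 moves): (x=3, y=5) -> (x=2, y=5) -> (x=2, y=4) -> (x=2, y=3) -> (x=2, y=2)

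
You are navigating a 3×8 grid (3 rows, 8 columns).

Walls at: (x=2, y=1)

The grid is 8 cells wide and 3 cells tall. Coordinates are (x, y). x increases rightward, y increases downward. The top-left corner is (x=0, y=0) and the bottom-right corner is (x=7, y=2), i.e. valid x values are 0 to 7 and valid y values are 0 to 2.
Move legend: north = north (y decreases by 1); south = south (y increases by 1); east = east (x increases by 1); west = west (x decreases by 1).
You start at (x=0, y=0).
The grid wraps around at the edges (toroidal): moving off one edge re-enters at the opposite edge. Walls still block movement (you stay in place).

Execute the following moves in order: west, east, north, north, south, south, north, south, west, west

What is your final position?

Answer: Final position: (x=6, y=0)

Derivation:
Start: (x=0, y=0)
  west (west): (x=0, y=0) -> (x=7, y=0)
  east (east): (x=7, y=0) -> (x=0, y=0)
  north (north): (x=0, y=0) -> (x=0, y=2)
  north (north): (x=0, y=2) -> (x=0, y=1)
  south (south): (x=0, y=1) -> (x=0, y=2)
  south (south): (x=0, y=2) -> (x=0, y=0)
  north (north): (x=0, y=0) -> (x=0, y=2)
  south (south): (x=0, y=2) -> (x=0, y=0)
  west (west): (x=0, y=0) -> (x=7, y=0)
  west (west): (x=7, y=0) -> (x=6, y=0)
Final: (x=6, y=0)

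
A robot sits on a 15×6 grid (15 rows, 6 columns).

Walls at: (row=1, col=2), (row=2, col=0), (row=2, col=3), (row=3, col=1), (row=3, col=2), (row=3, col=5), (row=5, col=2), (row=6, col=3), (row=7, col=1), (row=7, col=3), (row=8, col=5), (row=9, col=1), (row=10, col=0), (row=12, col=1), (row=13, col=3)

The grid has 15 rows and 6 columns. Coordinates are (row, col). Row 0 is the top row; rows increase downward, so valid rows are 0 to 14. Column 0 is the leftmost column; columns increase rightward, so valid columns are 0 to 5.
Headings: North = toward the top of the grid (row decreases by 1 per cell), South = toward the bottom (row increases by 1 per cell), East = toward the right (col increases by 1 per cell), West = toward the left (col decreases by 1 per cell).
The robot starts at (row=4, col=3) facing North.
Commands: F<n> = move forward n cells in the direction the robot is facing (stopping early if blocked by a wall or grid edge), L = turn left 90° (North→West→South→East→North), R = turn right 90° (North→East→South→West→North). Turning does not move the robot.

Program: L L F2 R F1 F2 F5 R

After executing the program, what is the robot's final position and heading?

Start: (row=4, col=3), facing North
  L: turn left, now facing West
  L: turn left, now facing South
  F2: move forward 1/2 (blocked), now at (row=5, col=3)
  R: turn right, now facing West
  F1: move forward 0/1 (blocked), now at (row=5, col=3)
  F2: move forward 0/2 (blocked), now at (row=5, col=3)
  F5: move forward 0/5 (blocked), now at (row=5, col=3)
  R: turn right, now facing North
Final: (row=5, col=3), facing North

Answer: Final position: (row=5, col=3), facing North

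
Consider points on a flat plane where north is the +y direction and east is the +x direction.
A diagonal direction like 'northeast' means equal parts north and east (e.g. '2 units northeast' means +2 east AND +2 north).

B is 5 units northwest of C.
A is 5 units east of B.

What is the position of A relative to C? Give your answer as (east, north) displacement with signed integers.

Place C at the origin (east=0, north=0).
  B is 5 units northwest of C: delta (east=-5, north=+5); B at (east=-5, north=5).
  A is 5 units east of B: delta (east=+5, north=+0); A at (east=0, north=5).
Therefore A relative to C: (east=0, north=5).

Answer: A is at (east=0, north=5) relative to C.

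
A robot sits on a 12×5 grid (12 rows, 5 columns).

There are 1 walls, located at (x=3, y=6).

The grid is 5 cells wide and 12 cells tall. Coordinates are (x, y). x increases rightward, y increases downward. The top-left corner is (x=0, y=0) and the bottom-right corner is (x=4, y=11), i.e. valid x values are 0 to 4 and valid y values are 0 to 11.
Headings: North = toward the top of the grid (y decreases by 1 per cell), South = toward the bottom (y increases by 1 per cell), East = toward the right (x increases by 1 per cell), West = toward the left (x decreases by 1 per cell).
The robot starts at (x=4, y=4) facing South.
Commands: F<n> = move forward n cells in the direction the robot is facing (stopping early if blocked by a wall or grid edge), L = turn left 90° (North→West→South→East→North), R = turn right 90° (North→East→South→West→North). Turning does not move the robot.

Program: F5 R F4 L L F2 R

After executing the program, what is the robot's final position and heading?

Start: (x=4, y=4), facing South
  F5: move forward 5, now at (x=4, y=9)
  R: turn right, now facing West
  F4: move forward 4, now at (x=0, y=9)
  L: turn left, now facing South
  L: turn left, now facing East
  F2: move forward 2, now at (x=2, y=9)
  R: turn right, now facing South
Final: (x=2, y=9), facing South

Answer: Final position: (x=2, y=9), facing South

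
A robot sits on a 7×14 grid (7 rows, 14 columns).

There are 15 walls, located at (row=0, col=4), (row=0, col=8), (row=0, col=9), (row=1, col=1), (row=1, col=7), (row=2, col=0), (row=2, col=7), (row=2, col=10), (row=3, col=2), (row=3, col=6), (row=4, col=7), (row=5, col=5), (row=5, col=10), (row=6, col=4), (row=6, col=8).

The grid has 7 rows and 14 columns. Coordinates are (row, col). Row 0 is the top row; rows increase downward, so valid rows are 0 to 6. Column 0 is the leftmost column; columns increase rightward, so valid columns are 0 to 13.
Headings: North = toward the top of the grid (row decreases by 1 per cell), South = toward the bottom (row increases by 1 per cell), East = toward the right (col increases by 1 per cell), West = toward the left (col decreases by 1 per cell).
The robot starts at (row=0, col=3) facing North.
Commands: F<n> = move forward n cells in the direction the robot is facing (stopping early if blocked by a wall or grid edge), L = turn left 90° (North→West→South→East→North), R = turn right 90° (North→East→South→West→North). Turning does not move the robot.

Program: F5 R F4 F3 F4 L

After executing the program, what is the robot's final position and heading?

Start: (row=0, col=3), facing North
  F5: move forward 0/5 (blocked), now at (row=0, col=3)
  R: turn right, now facing East
  F4: move forward 0/4 (blocked), now at (row=0, col=3)
  F3: move forward 0/3 (blocked), now at (row=0, col=3)
  F4: move forward 0/4 (blocked), now at (row=0, col=3)
  L: turn left, now facing North
Final: (row=0, col=3), facing North

Answer: Final position: (row=0, col=3), facing North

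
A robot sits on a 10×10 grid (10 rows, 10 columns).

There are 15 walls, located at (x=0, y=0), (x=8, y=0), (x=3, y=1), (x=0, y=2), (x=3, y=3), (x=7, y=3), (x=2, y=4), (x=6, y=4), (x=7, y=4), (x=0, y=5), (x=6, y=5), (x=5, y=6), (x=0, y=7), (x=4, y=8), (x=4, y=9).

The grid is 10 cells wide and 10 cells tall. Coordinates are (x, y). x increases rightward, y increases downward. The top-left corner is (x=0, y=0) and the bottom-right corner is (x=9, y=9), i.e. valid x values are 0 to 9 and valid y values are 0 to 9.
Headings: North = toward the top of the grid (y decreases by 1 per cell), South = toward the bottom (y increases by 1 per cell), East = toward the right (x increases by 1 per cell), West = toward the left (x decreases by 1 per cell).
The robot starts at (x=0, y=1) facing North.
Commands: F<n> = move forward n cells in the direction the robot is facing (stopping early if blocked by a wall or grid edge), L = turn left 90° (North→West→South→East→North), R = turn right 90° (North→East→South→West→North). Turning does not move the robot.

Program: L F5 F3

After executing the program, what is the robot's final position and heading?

Answer: Final position: (x=0, y=1), facing West

Derivation:
Start: (x=0, y=1), facing North
  L: turn left, now facing West
  F5: move forward 0/5 (blocked), now at (x=0, y=1)
  F3: move forward 0/3 (blocked), now at (x=0, y=1)
Final: (x=0, y=1), facing West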